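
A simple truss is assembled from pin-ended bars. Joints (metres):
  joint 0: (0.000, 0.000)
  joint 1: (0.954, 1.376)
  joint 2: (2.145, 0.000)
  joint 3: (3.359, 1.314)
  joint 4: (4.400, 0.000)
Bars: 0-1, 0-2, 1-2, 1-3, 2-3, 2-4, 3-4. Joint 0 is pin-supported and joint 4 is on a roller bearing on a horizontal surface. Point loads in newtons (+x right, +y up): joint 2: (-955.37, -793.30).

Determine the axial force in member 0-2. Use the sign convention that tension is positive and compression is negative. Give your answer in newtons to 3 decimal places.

N=5 nodes, M=7 members, R=3 reactions → 2N=10, M+R=10
member 0 (0-1): L=1.6744, (cx,cy)=(0.5698,0.8218)
member 1 (0-2): L=2.1450, (cx,cy)=(1.0000,0.0000)
member 2 (1-2): L=1.8199, (cx,cy)=(0.6544,-0.7561)
member 3 (1-3): L=2.4058, (cx,cy)=(0.9997,-0.0258)
member 4 (2-3): L=1.7890, (cx,cy)=(0.6786,0.7345)
member 5 (2-4): L=2.2550, (cx,cy)=(1.0000,0.0000)
member 6 (3-4): L=1.6764, (cx,cy)=(0.6210,-0.7838)
solve A·x = −loads:
  F[0-1] = -494.7235 N (compression)
  F[0-2] = -673.4919 N (compression)
  F[1-2] = +559.8129 N (tension)
  F[1-3] = -648.4625 N (compression)
  F[2-3] = +503.7719 N (tension)
  F[2-4] = +306.3850 N (tension)
  F[3-4] = -493.3911 N (compression)
  Rx@0 = +955.3700 N
  Ry@0 = +406.5662 N
  Ry@4 = +386.7337 N

-673.492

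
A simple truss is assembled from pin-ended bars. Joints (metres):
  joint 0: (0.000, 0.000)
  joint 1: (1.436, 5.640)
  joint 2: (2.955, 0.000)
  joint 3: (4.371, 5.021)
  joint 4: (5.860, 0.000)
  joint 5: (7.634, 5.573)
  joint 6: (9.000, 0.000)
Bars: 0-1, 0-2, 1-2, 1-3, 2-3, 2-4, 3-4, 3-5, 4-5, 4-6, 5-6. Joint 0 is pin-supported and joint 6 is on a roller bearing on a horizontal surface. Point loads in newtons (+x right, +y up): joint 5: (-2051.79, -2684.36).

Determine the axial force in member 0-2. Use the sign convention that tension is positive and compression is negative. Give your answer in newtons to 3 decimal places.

-1624.570

N=7 nodes, M=11 members, R=3 reactions → 2N=14, M+R=14
member 0 (0-1): L=5.8199, (cx,cy)=(0.2467,0.9691)
member 1 (0-2): L=2.9550, (cx,cy)=(1.0000,0.0000)
member 2 (1-2): L=5.8410, (cx,cy)=(0.2601,-0.9656)
member 3 (1-3): L=2.9996, (cx,cy)=(0.9785,-0.2064)
member 4 (2-3): L=5.2168, (cx,cy)=(0.2714,0.9625)
member 5 (2-4): L=2.9050, (cx,cy)=(1.0000,0.0000)
member 6 (3-4): L=5.2371, (cx,cy)=(0.2843,-0.9587)
member 7 (3-5): L=3.3094, (cx,cy)=(0.9860,0.1668)
member 8 (4-5): L=5.8485, (cx,cy)=(0.3033,0.9529)
member 9 (4-6): L=3.1400, (cx,cy)=(1.0000,0.0000)
member 10 (5-6): L=5.7380, (cx,cy)=(0.2381,-0.9712)
solve A·x = −loads:
  F[0-1] = -1731.4734 N (compression)
  F[0-2] = -1624.5698 N (compression)
  F[1-2] = +1941.3134 N (tension)
  F[1-3] = -952.5810 N (compression)
  F[2-3] = -1947.6347 N (compression)
  F[2-4] = -591.0697 N (compression)
  F[3-4] = +1421.1271 N (tension)
  F[3-5] = -1891.2643 N (compression)
  F[4-5] = -1429.8414 N (compression)
  F[4-6] = +246.6839 N (tension)
  F[5-6] = -1036.2113 N (compression)
  Rx@0 = +2051.7900 N
  Ry@0 = +1677.9402 N
  Ry@6 = +1006.4198 N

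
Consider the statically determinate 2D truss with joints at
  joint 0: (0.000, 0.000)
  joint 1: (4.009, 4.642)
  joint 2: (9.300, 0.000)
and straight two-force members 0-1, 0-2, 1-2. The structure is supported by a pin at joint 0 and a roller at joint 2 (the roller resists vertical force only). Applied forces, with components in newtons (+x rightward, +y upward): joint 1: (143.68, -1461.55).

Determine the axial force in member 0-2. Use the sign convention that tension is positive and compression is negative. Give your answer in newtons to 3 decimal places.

799.867

N=3 nodes, M=3 members, R=3 reactions → 2N=6, M+R=6
member 0 (0-1): L=6.1335, (cx,cy)=(0.6536,0.7568)
member 1 (0-2): L=9.3000, (cx,cy)=(1.0000,0.0000)
member 2 (1-2): L=7.0387, (cx,cy)=(0.7517,-0.6595)
solve A·x = −loads:
  F[0-1] = -1003.9276 N (compression)
  F[0-2] = +799.8671 N (tension)
  F[1-2] = -1064.0708 N (compression)
  Rx@0 = -143.6800 N
  Ry@0 = +759.7955 N
  Ry@2 = +701.7545 N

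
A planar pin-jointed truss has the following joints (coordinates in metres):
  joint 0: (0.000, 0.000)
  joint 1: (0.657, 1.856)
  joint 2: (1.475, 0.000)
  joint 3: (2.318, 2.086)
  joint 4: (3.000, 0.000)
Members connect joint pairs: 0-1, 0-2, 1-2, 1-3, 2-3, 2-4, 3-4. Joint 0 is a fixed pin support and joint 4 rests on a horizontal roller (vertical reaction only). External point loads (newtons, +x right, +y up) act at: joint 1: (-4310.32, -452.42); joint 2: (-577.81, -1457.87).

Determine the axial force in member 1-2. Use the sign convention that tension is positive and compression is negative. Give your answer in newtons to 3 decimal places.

3832.632

N=5 nodes, M=7 members, R=3 reactions → 2N=10, M+R=10
member 0 (0-1): L=1.9689, (cx,cy)=(0.3337,0.9427)
member 1 (0-2): L=1.4750, (cx,cy)=(1.0000,0.0000)
member 2 (1-2): L=2.0283, (cx,cy)=(0.4033,-0.9151)
member 3 (1-3): L=1.6768, (cx,cy)=(0.9905,0.1372)
member 4 (2-3): L=2.2499, (cx,cy)=(0.3747,0.9272)
member 5 (2-4): L=1.5250, (cx,cy)=(1.0000,0.0000)
member 6 (3-4): L=2.1947, (cx,cy)=(0.3108,-0.9505)
solve A·x = −loads:
  F[0-1] = -3989.7667 N (compression)
  F[0-2] = -3556.7580 N (compression)
  F[1-2] = +3832.6323 N (tension)
  F[1-3] = +1446.9216 N (tension)
  F[2-3] = -2210.2592 N (compression)
  F[2-4] = -605.0985 N (compression)
  F[3-4] = +1947.1903 N (tension)
  Rx@0 = +4888.1300 N
  Ry@0 = +3761.0752 N
  Ry@4 = -1850.7852 N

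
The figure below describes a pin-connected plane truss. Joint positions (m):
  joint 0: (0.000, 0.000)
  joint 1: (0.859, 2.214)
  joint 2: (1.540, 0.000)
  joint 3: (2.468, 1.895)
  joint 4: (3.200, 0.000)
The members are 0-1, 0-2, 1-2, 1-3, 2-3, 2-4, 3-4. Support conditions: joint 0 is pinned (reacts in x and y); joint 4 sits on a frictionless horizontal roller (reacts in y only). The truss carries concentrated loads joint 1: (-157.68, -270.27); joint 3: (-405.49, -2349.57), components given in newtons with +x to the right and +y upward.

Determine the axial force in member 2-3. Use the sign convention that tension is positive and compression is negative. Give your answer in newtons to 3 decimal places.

-1027.228

N=5 nodes, M=7 members, R=3 reactions → 2N=10, M+R=10
member 0 (0-1): L=2.3748, (cx,cy)=(0.3617,0.9323)
member 1 (0-2): L=1.5400, (cx,cy)=(1.0000,0.0000)
member 2 (1-2): L=2.3164, (cx,cy)=(0.2940,-0.9558)
member 3 (1-3): L=1.6403, (cx,cy)=(0.9809,-0.1945)
member 4 (2-3): L=2.1100, (cx,cy)=(0.4398,0.8981)
member 5 (2-4): L=1.6600, (cx,cy)=(1.0000,0.0000)
member 6 (3-4): L=2.0315, (cx,cy)=(0.3603,-0.9328)
solve A·x = −loads:
  F[0-1] = -1163.1636 N (compression)
  F[0-2] = -142.4367 N (compression)
  F[1-2] = +965.2016 N (tension)
  F[1-3] = -557.4608 N (compression)
  F[2-3] = -1027.2279 N (compression)
  F[2-4] = +593.1075 N (tension)
  F[3-4] = -1646.0069 N (compression)
  Rx@0 = +563.1700 N
  Ry@0 = +1084.4045 N
  Ry@4 = +1535.4355 N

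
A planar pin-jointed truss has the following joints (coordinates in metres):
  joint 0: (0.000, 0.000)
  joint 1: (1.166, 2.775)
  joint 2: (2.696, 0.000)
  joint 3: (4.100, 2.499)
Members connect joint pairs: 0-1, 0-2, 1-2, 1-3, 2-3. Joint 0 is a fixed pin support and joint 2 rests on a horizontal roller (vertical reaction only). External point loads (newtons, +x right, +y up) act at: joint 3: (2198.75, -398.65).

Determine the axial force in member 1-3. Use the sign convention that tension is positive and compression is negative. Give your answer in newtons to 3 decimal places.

N=4 nodes, M=5 members, R=3 reactions → 2N=8, M+R=8
member 0 (0-1): L=3.0100, (cx,cy)=(0.3874,0.9219)
member 1 (0-2): L=2.6960, (cx,cy)=(1.0000,0.0000)
member 2 (1-2): L=3.1688, (cx,cy)=(0.4828,-0.8757)
member 3 (1-3): L=2.9470, (cx,cy)=(0.9956,-0.0937)
member 4 (2-3): L=2.8664, (cx,cy)=(0.4898,0.8718)
solve A·x = −loads:
  F[0-1] = +2435.8767 N (tension)
  F[0-2] = +1255.1555 N (tension)
  F[1-2] = -2811.5907 N (compression)
  F[1-3] = +2311.2655 N (tension)
  F[2-3] = -208.9703 N (compression)
  Rx@0 = -2198.7500 N
  Ry@0 = -2245.6902 N
  Ry@2 = +2644.3402 N

2311.266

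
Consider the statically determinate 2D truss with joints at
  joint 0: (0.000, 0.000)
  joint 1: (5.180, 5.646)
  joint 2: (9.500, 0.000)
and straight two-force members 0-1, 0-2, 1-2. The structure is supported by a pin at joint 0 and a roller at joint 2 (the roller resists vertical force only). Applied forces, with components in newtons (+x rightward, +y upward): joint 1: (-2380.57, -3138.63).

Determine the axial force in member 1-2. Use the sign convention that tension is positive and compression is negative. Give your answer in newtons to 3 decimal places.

-373.423

N=3 nodes, M=3 members, R=3 reactions → 2N=6, M+R=6
member 0 (0-1): L=7.6622, (cx,cy)=(0.6760,0.7369)
member 1 (0-2): L=9.5000, (cx,cy)=(1.0000,0.0000)
member 2 (1-2): L=7.1091, (cx,cy)=(0.6077,-0.7942)
solve A·x = −loads:
  F[0-1] = -3856.9811 N (compression)
  F[0-2] = +226.9178 N (tension)
  F[1-2] = -373.4231 N (compression)
  Rx@0 = +2380.5700 N
  Ry@0 = +2842.0610 N
  Ry@2 = +296.5690 N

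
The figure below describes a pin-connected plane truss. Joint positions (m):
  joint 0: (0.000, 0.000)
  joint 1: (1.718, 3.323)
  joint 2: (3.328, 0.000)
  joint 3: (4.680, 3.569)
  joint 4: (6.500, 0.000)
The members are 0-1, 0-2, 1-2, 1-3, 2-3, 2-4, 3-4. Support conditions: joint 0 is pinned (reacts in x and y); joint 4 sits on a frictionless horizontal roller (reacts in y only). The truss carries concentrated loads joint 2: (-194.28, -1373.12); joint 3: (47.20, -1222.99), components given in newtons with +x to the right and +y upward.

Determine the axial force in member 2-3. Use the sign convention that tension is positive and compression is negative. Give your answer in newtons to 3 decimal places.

N=5 nodes, M=7 members, R=3 reactions → 2N=10, M+R=10
member 0 (0-1): L=3.7408, (cx,cy)=(0.4593,0.8883)
member 1 (0-2): L=3.3280, (cx,cy)=(1.0000,0.0000)
member 2 (1-2): L=3.6925, (cx,cy)=(0.4360,-0.8999)
member 3 (1-3): L=2.9722, (cx,cy)=(0.9966,0.0828)
member 4 (2-3): L=3.8165, (cx,cy)=(0.3543,0.9352)
member 5 (2-4): L=3.1720, (cx,cy)=(1.0000,0.0000)
member 6 (3-4): L=4.0063, (cx,cy)=(0.4543,-0.8909)
solve A·x = −loads:
  F[0-1] = -1110.6594 N (compression)
  F[0-2] = +362.9966 N (tension)
  F[1-2] = +1008.6434 N (tension)
  F[1-3] = -953.1366 N (compression)
  F[2-3] = +497.6793 N (tension)
  F[2-4] = +820.7627 N (tension)
  F[3-4] = -1806.6995 N (compression)
  Rx@0 = +147.0800 N
  Ry@0 = +986.6033 N
  Ry@4 = +1609.5067 N

497.679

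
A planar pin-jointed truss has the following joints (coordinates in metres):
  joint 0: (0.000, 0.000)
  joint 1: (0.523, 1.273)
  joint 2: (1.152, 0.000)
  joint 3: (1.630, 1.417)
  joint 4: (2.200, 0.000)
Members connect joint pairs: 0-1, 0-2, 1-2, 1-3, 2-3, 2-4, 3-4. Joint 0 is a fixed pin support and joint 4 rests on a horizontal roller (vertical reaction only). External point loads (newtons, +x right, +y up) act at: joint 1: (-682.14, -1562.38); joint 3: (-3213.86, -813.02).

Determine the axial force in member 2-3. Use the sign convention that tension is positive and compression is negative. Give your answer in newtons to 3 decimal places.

-2167.759

N=5 nodes, M=7 members, R=3 reactions → 2N=10, M+R=10
member 0 (0-1): L=1.3762, (cx,cy)=(0.3800,0.9250)
member 1 (0-2): L=1.1520, (cx,cy)=(1.0000,0.0000)
member 2 (1-2): L=1.4199, (cx,cy)=(0.4430,-0.8965)
member 3 (1-3): L=1.1163, (cx,cy)=(0.9916,0.1290)
member 4 (2-3): L=1.4955, (cx,cy)=(0.3196,0.9475)
member 5 (2-4): L=1.0480, (cx,cy)=(1.0000,0.0000)
member 6 (3-4): L=1.5273, (cx,cy)=(0.3732,-0.9278)
solve A·x = −loads:
  F[0-1] = -4179.9173 N (compression)
  F[0-2] = -2307.5530 N (compression)
  F[1-2] = +2291.0993 N (tension)
  F[1-3] = -1937.4116 N (compression)
  F[2-3] = -2167.7591 N (compression)
  F[2-4] = -599.7409 N (compression)
  F[3-4] = +1607.0394 N (tension)
  Rx@0 = +3896.0000 N
  Ry@0 = +3866.3348 N
  Ry@4 = -1490.9348 N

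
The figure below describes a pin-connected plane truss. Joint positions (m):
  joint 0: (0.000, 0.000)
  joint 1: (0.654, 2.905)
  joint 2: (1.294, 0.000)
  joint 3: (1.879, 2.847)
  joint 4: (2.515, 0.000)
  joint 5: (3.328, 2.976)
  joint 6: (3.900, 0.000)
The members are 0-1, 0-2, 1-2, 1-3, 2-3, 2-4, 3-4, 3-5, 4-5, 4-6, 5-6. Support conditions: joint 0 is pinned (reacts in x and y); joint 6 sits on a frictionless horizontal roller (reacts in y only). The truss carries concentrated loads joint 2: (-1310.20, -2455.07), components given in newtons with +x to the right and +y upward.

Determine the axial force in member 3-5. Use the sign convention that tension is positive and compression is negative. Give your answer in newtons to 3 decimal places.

-390.084

N=7 nodes, M=11 members, R=3 reactions → 2N=14, M+R=14
member 0 (0-1): L=2.9777, (cx,cy)=(0.2196,0.9756)
member 1 (0-2): L=1.2940, (cx,cy)=(1.0000,0.0000)
member 2 (1-2): L=2.9747, (cx,cy)=(0.2152,-0.9766)
member 3 (1-3): L=1.2264, (cx,cy)=(0.9989,-0.0473)
member 4 (2-3): L=2.9065, (cx,cy)=(0.2013,0.9795)
member 5 (2-4): L=1.2210, (cx,cy)=(1.0000,0.0000)
member 6 (3-4): L=2.9172, (cx,cy)=(0.2180,-0.9759)
member 7 (3-5): L=1.4547, (cx,cy)=(0.9961,0.0887)
member 8 (4-5): L=3.0851, (cx,cy)=(0.2635,0.9647)
member 9 (4-6): L=1.3850, (cx,cy)=(1.0000,0.0000)
member 10 (5-6): L=3.0305, (cx,cy)=(0.1887,-0.9820)
solve A·x = −loads:
  F[0-1] = -1681.5491 N (compression)
  F[0-2] = -940.8779 N (compression)
  F[1-2] = +1715.6318 N (tension)
  F[1-3] = -739.2681 N (compression)
  F[2-3] = +795.9050 N (tension)
  F[2-4] = +578.2457 N (tension)
  F[3-4] = -870.1015 N (compression)
  F[3-5] = -390.0836 N (compression)
  F[4-5] = +880.2876 N (tension)
  F[4-6] = +156.5657 N (tension)
  F[5-6] = -829.4895 N (compression)
  Rx@0 = +1310.2000 N
  Ry@0 = +1640.4904 N
  Ry@6 = +814.5796 N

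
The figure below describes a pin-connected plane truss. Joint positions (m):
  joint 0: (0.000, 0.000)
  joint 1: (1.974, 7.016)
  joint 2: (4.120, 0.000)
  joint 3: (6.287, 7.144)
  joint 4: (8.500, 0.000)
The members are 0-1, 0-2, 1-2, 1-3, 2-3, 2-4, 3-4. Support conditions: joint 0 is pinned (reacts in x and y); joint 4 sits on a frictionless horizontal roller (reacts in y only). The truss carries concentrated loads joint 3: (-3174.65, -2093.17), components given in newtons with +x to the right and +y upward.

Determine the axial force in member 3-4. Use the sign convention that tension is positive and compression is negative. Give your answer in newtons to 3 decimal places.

N=5 nodes, M=7 members, R=3 reactions → 2N=10, M+R=10
member 0 (0-1): L=7.2884, (cx,cy)=(0.2708,0.9626)
member 1 (0-2): L=4.1200, (cx,cy)=(1.0000,0.0000)
member 2 (1-2): L=7.3369, (cx,cy)=(0.2925,-0.9563)
member 3 (1-3): L=4.3149, (cx,cy)=(0.9996,0.0297)
member 4 (2-3): L=7.4654, (cx,cy)=(0.2903,0.9569)
member 5 (2-4): L=4.3800, (cx,cy)=(1.0000,0.0000)
member 6 (3-4): L=7.4789, (cx,cy)=(0.2959,-0.9552)
solve A·x = −loads:
  F[0-1] = -3337.9207 N (compression)
  F[0-2] = -2270.6044 N (compression)
  F[1-2] = +3302.0791 N (tension)
  F[1-3] = -1870.7123 N (compression)
  F[2-3] = -3299.7413 N (compression)
  F[2-4] = -346.9407 N (compression)
  F[3-4] = +1172.4982 N (tension)
  Rx@0 = +3174.6500 N
  Ry@0 = +3213.1629 N
  Ry@4 = -1119.9929 N

1172.498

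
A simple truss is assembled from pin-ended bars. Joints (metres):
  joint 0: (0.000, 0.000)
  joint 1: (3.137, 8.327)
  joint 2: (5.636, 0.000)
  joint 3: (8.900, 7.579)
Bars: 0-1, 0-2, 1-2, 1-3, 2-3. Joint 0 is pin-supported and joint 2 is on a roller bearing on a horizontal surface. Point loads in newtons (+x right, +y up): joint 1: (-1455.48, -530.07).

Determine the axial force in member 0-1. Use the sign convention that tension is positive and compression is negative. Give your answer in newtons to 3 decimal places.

N=4 nodes, M=5 members, R=3 reactions → 2N=8, M+R=8
member 0 (0-1): L=8.8983, (cx,cy)=(0.3525,0.9358)
member 1 (0-2): L=5.6360, (cx,cy)=(1.0000,0.0000)
member 2 (1-2): L=8.6939, (cx,cy)=(0.2874,-0.9578)
member 3 (1-3): L=5.8113, (cx,cy)=(0.9917,-0.1287)
member 4 (2-3): L=8.2520, (cx,cy)=(0.3955,0.9184)
solve A·x = −loads:
  F[0-1] = -2549.1164 N (compression)
  F[0-2] = -556.8162 N (compression)
  F[1-2] = +1937.1369 N (tension)
  F[1-3] = +0.0000 N (tension)
  F[2-3] = -0.0000 N (compression)
  Rx@0 = +1455.4800 N
  Ry@0 = +2385.4554 N
  Ry@2 = -1855.3854 N

-2549.116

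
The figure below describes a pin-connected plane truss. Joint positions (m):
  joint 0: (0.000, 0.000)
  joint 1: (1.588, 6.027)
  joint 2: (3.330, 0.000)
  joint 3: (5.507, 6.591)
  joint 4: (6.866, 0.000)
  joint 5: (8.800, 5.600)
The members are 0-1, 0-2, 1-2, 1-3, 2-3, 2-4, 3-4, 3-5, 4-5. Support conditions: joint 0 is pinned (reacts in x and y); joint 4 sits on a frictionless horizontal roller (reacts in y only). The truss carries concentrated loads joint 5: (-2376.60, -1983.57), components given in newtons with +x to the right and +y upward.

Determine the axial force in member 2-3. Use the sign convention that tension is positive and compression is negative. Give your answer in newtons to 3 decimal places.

-1342.051

N=6 nodes, M=9 members, R=3 reactions → 2N=12, M+R=12
member 0 (0-1): L=6.2327, (cx,cy)=(0.2548,0.9670)
member 1 (0-2): L=3.3300, (cx,cy)=(1.0000,0.0000)
member 2 (1-2): L=6.2737, (cx,cy)=(0.2777,-0.9607)
member 3 (1-3): L=3.9594, (cx,cy)=(0.9898,0.1424)
member 4 (2-3): L=6.9412, (cx,cy)=(0.3136,0.9495)
member 5 (2-4): L=3.5360, (cx,cy)=(1.0000,0.0000)
member 6 (3-4): L=6.7296, (cx,cy)=(0.2019,-0.9794)
member 7 (3-5): L=3.4389, (cx,cy)=(0.9576,-0.2882)
member 8 (4-5): L=5.9246, (cx,cy)=(0.3264,0.9452)
solve A·x = −loads:
  F[0-1] = -1426.7446 N (compression)
  F[0-2] = -2013.0862 N (compression)
  F[1-2] = +1326.4979 N (tension)
  F[1-3] = -739.3786 N (compression)
  F[2-3] = -1342.0508 N (compression)
  F[2-4] = -1223.8493 N (compression)
  F[3-4] = +1879.5151 N (tension)
  F[3-5] = -1600.1875 N (compression)
  F[4-5] = -2586.3897 N (compression)
  Rx@0 = +2376.6000 N
  Ry@0 = +1379.6586 N
  Ry@4 = +603.9114 N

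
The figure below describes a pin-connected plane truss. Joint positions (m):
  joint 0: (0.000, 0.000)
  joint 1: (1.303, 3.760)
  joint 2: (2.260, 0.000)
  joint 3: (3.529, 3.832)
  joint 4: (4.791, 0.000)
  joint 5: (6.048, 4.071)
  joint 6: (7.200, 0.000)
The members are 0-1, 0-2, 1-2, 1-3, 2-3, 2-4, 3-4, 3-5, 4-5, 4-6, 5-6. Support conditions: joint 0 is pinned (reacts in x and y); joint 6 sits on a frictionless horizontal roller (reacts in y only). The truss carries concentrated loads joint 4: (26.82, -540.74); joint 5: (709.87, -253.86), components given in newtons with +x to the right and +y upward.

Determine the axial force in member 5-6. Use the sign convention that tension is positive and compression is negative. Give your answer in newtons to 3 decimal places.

-1012.695

N=7 nodes, M=11 members, R=3 reactions → 2N=14, M+R=14
member 0 (0-1): L=3.9794, (cx,cy)=(0.3274,0.9449)
member 1 (0-2): L=2.2600, (cx,cy)=(1.0000,0.0000)
member 2 (1-2): L=3.8799, (cx,cy)=(0.2467,-0.9691)
member 3 (1-3): L=2.2272, (cx,cy)=(0.9995,0.0323)
member 4 (2-3): L=4.0367, (cx,cy)=(0.3144,0.9493)
member 5 (2-4): L=2.5310, (cx,cy)=(1.0000,0.0000)
member 6 (3-4): L=4.0345, (cx,cy)=(0.3128,-0.9498)
member 7 (3-5): L=2.5303, (cx,cy)=(0.9955,0.0945)
member 8 (4-5): L=4.2606, (cx,cy)=(0.2950,0.9555)
member 9 (4-6): L=2.4090, (cx,cy)=(1.0000,0.0000)
member 10 (5-6): L=4.2309, (cx,cy)=(0.2723,-0.9622)
solve A·x = −loads:
  F[0-1] = +190.3242 N (tension)
  F[0-2] = +674.3705 N (tension)
  F[1-2] = -181.9874 N (compression)
  F[1-3] = +107.2641 N (tension)
  F[2-3] = +185.7836 N (tension)
  F[2-4] = +571.0774 N (tension)
  F[3-4] = -167.5545 N (compression)
  F[3-5] = +219.0037 N (tension)
  F[4-5] = +732.4898 N (tension)
  F[4-6] = +275.7420 N (tension)
  F[5-6] = -1012.6952 N (compression)
  Rx@0 = -736.6900 N
  Ry@0 = -179.8321 N
  Ry@6 = +974.4321 N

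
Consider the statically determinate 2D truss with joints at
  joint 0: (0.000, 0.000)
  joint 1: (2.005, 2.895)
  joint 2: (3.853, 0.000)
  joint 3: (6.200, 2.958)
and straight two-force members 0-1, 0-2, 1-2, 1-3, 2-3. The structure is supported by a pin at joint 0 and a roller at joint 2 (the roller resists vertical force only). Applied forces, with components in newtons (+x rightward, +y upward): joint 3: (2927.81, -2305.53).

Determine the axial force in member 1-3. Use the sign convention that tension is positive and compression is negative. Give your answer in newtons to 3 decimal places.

N=4 nodes, M=5 members, R=3 reactions → 2N=8, M+R=8
member 0 (0-1): L=3.5215, (cx,cy)=(0.5694,0.8221)
member 1 (0-2): L=3.8530, (cx,cy)=(1.0000,0.0000)
member 2 (1-2): L=3.4345, (cx,cy)=(0.5381,-0.8429)
member 3 (1-3): L=4.1955, (cx,cy)=(0.9999,0.0150)
member 4 (2-3): L=3.7760, (cx,cy)=(0.6216,0.7834)
solve A·x = −loads:
  F[0-1] = +4442.4578 N (tension)
  F[0-2] = +398.4628 N (tension)
  F[1-2] = -4246.9734 N (compression)
  F[1-3] = +4815.0245 N (tension)
  F[2-3] = -3035.3947 N (compression)
  Rx@0 = -2927.8100 N
  Ry@0 = -3652.0999 N
  Ry@2 = +5957.6299 N

4815.025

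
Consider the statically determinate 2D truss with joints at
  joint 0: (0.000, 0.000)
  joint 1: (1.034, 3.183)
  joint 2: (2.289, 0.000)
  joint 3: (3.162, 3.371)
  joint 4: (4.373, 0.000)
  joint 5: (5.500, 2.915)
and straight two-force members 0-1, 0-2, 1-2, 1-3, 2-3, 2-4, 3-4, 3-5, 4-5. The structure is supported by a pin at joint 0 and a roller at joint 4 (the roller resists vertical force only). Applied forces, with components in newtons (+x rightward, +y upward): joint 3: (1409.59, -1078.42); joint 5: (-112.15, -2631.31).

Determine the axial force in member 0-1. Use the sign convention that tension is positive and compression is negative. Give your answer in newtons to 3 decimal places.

1462.912

N=6 nodes, M=9 members, R=3 reactions → 2N=12, M+R=12
member 0 (0-1): L=3.3467, (cx,cy)=(0.3090,0.9511)
member 1 (0-2): L=2.2890, (cx,cy)=(1.0000,0.0000)
member 2 (1-2): L=3.4215, (cx,cy)=(0.3668,-0.9303)
member 3 (1-3): L=2.1363, (cx,cy)=(0.9961,0.0880)
member 4 (2-3): L=3.4822, (cx,cy)=(0.2507,0.9681)
member 5 (2-4): L=2.0840, (cx,cy)=(1.0000,0.0000)
member 6 (3-4): L=3.5819, (cx,cy)=(0.3381,-0.9411)
member 7 (3-5): L=2.3821, (cx,cy)=(0.9815,-0.1914)
member 8 (4-5): L=3.1253, (cx,cy)=(0.3606,0.9327)
solve A·x = −loads:
  F[0-1] = +1462.9120 N (tension)
  F[0-2] = +845.4621 N (tension)
  F[1-2] = -1403.7632 N (compression)
  F[1-3] = +970.6449 N (tension)
  F[2-3] = +1349.0020 N (tension)
  F[2-4] = -7.6379 N (compression)
  F[3-4] = -2798.7272 N (compression)
  F[3-5] = +857.5600 N (tension)
  F[4-5] = -2645.1162 N (compression)
  Rx@0 = -1297.4400 N
  Ry@0 = -1391.3401 N
  Ry@4 = +5101.0701 N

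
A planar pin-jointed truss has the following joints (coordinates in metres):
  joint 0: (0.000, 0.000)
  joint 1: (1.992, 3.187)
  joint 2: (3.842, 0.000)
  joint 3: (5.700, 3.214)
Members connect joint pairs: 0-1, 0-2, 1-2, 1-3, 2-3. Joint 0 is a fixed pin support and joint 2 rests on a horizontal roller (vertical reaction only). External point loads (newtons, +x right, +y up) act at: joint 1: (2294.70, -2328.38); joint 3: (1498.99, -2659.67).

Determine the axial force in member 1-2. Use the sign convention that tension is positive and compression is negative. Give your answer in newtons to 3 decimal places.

N=4 nodes, M=5 members, R=3 reactions → 2N=8, M+R=8
member 0 (0-1): L=3.7583, (cx,cy)=(0.5300,0.8480)
member 1 (0-2): L=3.8420, (cx,cy)=(1.0000,0.0000)
member 2 (1-2): L=3.6850, (cx,cy)=(0.5020,-0.8648)
member 3 (1-3): L=3.7081, (cx,cy)=(1.0000,0.0073)
member 4 (2-3): L=3.7124, (cx,cy)=(0.5005,0.8657)
solve A·x = −loads:
  F[0-1] = +3918.1444 N (tension)
  F[0-2] = +1716.9839 N (tension)
  F[1-2] = -6508.2947 N (compression)
  F[1-3] = +3049.4511 N (tension)
  F[2-3] = -3097.7618 N (compression)
  Rx@0 = -3793.6900 N
  Ry@0 = -3322.5212 N
  Ry@2 = +8310.5712 N

-6508.295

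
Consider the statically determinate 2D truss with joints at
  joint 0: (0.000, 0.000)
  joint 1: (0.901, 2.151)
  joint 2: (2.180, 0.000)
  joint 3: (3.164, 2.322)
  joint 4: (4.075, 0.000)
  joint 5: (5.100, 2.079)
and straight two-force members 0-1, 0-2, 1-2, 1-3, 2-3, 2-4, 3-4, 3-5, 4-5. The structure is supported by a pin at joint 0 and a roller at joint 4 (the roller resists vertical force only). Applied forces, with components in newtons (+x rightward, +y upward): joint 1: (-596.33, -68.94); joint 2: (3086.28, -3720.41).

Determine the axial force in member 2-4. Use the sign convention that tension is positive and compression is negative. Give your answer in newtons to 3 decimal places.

N=6 nodes, M=9 members, R=3 reactions → 2N=12, M+R=12
member 0 (0-1): L=2.3321, (cx,cy)=(0.3864,0.9224)
member 1 (0-2): L=2.1800, (cx,cy)=(1.0000,0.0000)
member 2 (1-2): L=2.5025, (cx,cy)=(0.5111,-0.8595)
member 3 (1-3): L=2.2695, (cx,cy)=(0.9972,0.0753)
member 4 (2-3): L=2.5219, (cx,cy)=(0.3902,0.9207)
member 5 (2-4): L=1.8950, (cx,cy)=(1.0000,0.0000)
member 6 (3-4): L=2.4943, (cx,cy)=(0.3652,-0.9309)
member 7 (3-5): L=1.9512, (cx,cy)=(0.9922,-0.1245)
member 8 (4-5): L=2.3179, (cx,cy)=(0.4422,0.8969)
solve A·x = −loads:
  F[0-1] = -2275.2441 N (compression)
  F[0-2] = +3368.9910 N (tension)
  F[1-2] = +2236.0106 N (tension)
  F[1-3] = -1429.5627 N (compression)
  F[2-3] = +1953.3144 N (tension)
  F[2-4] = +663.3483 N (tension)
  F[3-4] = -1816.2452 N (compression)
  F[3-5] = +0.0000 N (tension)
  F[4-5] = -0.0000 N (compression)
  Rx@0 = -2489.9500 N
  Ry@0 = +2098.5763 N
  Ry@4 = +1690.7737 N

663.348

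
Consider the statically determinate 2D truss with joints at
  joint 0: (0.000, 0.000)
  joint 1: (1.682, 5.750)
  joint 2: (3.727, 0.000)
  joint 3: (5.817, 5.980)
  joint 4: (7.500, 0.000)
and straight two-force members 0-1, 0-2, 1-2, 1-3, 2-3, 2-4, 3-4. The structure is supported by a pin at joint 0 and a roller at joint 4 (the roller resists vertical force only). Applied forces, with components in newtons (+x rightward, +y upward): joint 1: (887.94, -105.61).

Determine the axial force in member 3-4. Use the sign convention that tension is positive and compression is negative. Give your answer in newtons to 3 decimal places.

N=5 nodes, M=7 members, R=3 reactions → 2N=10, M+R=10
member 0 (0-1): L=5.9910, (cx,cy)=(0.2808,0.9598)
member 1 (0-2): L=3.7270, (cx,cy)=(1.0000,0.0000)
member 2 (1-2): L=6.1028, (cx,cy)=(0.3351,-0.9422)
member 3 (1-3): L=4.1414, (cx,cy)=(0.9985,0.0555)
member 4 (2-3): L=6.3347, (cx,cy)=(0.3299,0.9440)
member 5 (2-4): L=3.7730, (cx,cy)=(1.0000,0.0000)
member 6 (3-4): L=6.2123, (cx,cy)=(0.2709,-0.9626)
solve A·x = −loads:
  F[0-1] = +623.9236 N (tension)
  F[0-2] = +712.7696 N (tension)
  F[1-2] = -774.4233 N (compression)
  F[1-3] = -453.9683 N (compression)
  F[2-3] = +772.9303 N (tension)
  F[2-4] = +198.2559 N (tension)
  F[3-4] = -731.8056 N (compression)
  Rx@0 = -887.9400 N
  Ry@0 = -598.8288 N
  Ry@4 = +704.4388 N

-731.806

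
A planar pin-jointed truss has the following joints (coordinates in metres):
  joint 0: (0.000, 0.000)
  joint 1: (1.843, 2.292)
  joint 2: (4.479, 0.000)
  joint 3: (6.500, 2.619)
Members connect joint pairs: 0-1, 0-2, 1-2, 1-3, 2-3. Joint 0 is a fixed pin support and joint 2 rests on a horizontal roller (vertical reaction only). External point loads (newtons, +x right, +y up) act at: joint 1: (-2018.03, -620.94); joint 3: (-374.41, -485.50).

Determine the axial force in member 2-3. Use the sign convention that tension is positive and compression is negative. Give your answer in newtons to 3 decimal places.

-613.267

N=4 nodes, M=5 members, R=3 reactions → 2N=8, M+R=8
member 0 (0-1): L=2.9411, (cx,cy)=(0.6266,0.7793)
member 1 (0-2): L=4.4790, (cx,cy)=(1.0000,0.0000)
member 2 (1-2): L=3.4931, (cx,cy)=(0.7546,-0.6562)
member 3 (1-3): L=4.6685, (cx,cy)=(0.9975,0.0700)
member 4 (2-3): L=3.3081, (cx,cy)=(0.6109,0.7917)
solve A·x = −loads:
  F[0-1] = -1793.8621 N (compression)
  F[0-2] = -1268.3307 N (compression)
  F[1-2] = +1184.2519 N (tension)
  F[1-3] = +0.2492 N (tension)
  F[2-3] = -613.2669 N (compression)
  Rx@0 = +2392.4400 N
  Ry@0 = +1397.9698 N
  Ry@2 = -291.5298 N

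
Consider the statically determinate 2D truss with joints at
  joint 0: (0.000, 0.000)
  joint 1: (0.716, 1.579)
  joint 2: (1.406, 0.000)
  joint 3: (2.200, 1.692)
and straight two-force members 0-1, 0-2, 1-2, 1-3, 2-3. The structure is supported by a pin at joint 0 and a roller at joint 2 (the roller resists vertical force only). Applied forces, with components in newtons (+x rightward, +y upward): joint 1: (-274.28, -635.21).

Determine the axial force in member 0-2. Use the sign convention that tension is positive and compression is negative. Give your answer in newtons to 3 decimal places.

N=4 nodes, M=5 members, R=3 reactions → 2N=8, M+R=8
member 0 (0-1): L=1.7338, (cx,cy)=(0.4130,0.9107)
member 1 (0-2): L=1.4060, (cx,cy)=(1.0000,0.0000)
member 2 (1-2): L=1.7232, (cx,cy)=(0.4004,-0.9163)
member 3 (1-3): L=1.4883, (cx,cy)=(0.9971,0.0759)
member 4 (2-3): L=1.8690, (cx,cy)=(0.4248,0.9053)
solve A·x = −loads:
  F[0-1] = -680.5009 N (compression)
  F[0-2] = +6.7513 N (tension)
  F[1-2] = -16.8604 N (compression)
  F[1-3] = +0.0000 N (tension)
  F[2-3] = -0.0000 N (compression)
  Rx@0 = +274.2800 N
  Ry@0 = +619.7603 N
  Ry@2 = +15.4497 N

6.751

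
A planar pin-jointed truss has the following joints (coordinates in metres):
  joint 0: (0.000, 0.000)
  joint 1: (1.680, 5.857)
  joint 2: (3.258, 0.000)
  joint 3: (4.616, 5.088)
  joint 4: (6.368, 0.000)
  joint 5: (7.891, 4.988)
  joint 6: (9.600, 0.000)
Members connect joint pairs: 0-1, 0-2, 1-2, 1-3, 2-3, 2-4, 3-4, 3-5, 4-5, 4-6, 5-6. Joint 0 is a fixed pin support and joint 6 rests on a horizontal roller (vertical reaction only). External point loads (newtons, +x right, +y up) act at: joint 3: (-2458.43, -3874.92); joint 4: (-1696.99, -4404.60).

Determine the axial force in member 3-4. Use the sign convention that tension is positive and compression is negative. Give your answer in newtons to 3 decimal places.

1048.014

N=7 nodes, M=11 members, R=3 reactions → 2N=14, M+R=14
member 0 (0-1): L=6.0932, (cx,cy)=(0.2757,0.9612)
member 1 (0-2): L=3.2580, (cx,cy)=(1.0000,0.0000)
member 2 (1-2): L=6.0658, (cx,cy)=(0.2601,-0.9656)
member 3 (1-3): L=3.0350, (cx,cy)=(0.9674,-0.2534)
member 4 (2-3): L=5.2661, (cx,cy)=(0.2579,0.9662)
member 5 (2-4): L=3.1100, (cx,cy)=(1.0000,0.0000)
member 6 (3-4): L=5.3812, (cx,cy)=(0.3256,-0.9455)
member 7 (3-5): L=3.2765, (cx,cy)=(0.9995,-0.0305)
member 8 (4-5): L=5.2153, (cx,cy)=(0.2920,0.9564)
member 9 (4-6): L=3.2320, (cx,cy)=(1.0000,0.0000)
member 10 (5-6): L=5.2726, (cx,cy)=(0.3241,-0.9460)
solve A·x = −loads:
  F[0-1] = -4991.0391 N (compression)
  F[0-2] = -2779.3003 N (compression)
  F[1-2] = +5747.5250 N (tension)
  F[1-3] = -2968.1652 N (compression)
  F[2-3] = -5743.9046 N (compression)
  F[2-4] = +197.1008 N (tension)
  F[3-4] = +1048.0136 N (tension)
  F[3-5] = -2236.3430 N (compression)
  F[4-5] = +3569.2678 N (tension)
  F[4-6] = +1192.9905 N (tension)
  F[5-6] = -3680.6437 N (compression)
  Rx@0 = +4155.4200 N
  Ry@0 = +4797.5792 N
  Ry@6 = +3481.9408 N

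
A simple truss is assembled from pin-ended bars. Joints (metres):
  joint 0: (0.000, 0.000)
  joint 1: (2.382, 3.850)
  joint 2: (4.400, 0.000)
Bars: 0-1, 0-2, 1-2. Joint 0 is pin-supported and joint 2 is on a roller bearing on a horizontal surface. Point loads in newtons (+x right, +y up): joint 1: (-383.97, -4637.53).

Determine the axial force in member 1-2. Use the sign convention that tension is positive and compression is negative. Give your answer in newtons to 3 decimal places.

-2455.237

N=3 nodes, M=3 members, R=3 reactions → 2N=6, M+R=6
member 0 (0-1): L=4.5273, (cx,cy)=(0.5261,0.8504)
member 1 (0-2): L=4.4000, (cx,cy)=(1.0000,0.0000)
member 2 (1-2): L=4.3468, (cx,cy)=(0.4642,-0.8857)
solve A·x = −loads:
  F[0-1] = -2896.1930 N (compression)
  F[0-2] = +1139.8379 N (tension)
  F[1-2] = -2455.2366 N (compression)
  Rx@0 = +383.9700 N
  Ry@0 = +2462.9136 N
  Ry@2 = +2174.6164 N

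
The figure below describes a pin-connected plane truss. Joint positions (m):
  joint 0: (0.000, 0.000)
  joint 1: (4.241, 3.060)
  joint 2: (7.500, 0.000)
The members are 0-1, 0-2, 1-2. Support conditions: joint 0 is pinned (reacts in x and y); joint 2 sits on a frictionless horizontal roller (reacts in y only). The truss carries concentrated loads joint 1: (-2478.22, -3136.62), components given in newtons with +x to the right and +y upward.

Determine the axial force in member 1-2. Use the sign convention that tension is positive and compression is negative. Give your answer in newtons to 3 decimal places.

-1114.012

N=3 nodes, M=3 members, R=3 reactions → 2N=6, M+R=6
member 0 (0-1): L=5.2297, (cx,cy)=(0.8109,0.5851)
member 1 (0-2): L=7.5000, (cx,cy)=(1.0000,0.0000)
member 2 (1-2): L=4.4704, (cx,cy)=(0.7290,-0.6845)
solve A·x = −loads:
  F[0-1] = -4057.4203 N (compression)
  F[0-2] = +812.1303 N (tension)
  F[1-2] = -1114.0123 N (compression)
  Rx@0 = +2478.2200 N
  Ry@0 = +2374.0797 N
  Ry@2 = +762.5403 N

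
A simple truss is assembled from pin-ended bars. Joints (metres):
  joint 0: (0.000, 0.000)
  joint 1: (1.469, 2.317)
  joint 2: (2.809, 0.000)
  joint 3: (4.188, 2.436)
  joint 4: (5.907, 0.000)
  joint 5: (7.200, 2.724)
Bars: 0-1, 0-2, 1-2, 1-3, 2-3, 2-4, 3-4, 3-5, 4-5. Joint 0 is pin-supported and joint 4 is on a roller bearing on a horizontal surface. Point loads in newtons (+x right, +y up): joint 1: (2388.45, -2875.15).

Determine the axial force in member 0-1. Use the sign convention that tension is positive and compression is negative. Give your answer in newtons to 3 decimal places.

-1448.414

N=6 nodes, M=9 members, R=3 reactions → 2N=12, M+R=12
member 0 (0-1): L=2.7434, (cx,cy)=(0.5355,0.8446)
member 1 (0-2): L=2.8090, (cx,cy)=(1.0000,0.0000)
member 2 (1-2): L=2.6766, (cx,cy)=(0.5006,-0.8657)
member 3 (1-3): L=2.7216, (cx,cy)=(0.9990,0.0437)
member 4 (2-3): L=2.7992, (cx,cy)=(0.4926,0.8702)
member 5 (2-4): L=3.0980, (cx,cy)=(1.0000,0.0000)
member 6 (3-4): L=2.9815, (cx,cy)=(0.5766,-0.8171)
member 7 (3-5): L=3.0257, (cx,cy)=(0.9955,0.0952)
member 8 (4-5): L=3.0153, (cx,cy)=(0.4288,0.9034)
solve A·x = −loads:
  F[0-1] = -1448.4138 N (compression)
  F[0-2] = +3164.0171 N (tension)
  F[1-2] = -2017.1461 N (compression)
  F[1-3] = -2156.2181 N (compression)
  F[2-3] = +2006.5294 N (tension)
  F[2-4] = +1165.6714 N (tension)
  F[3-4] = -2021.7531 N (compression)
  F[3-5] = -0.0000 N (compression)
  F[4-5] = -0.0000 N (compression)
  Rx@0 = -2388.4500 N
  Ry@0 = +1223.2736 N
  Ry@4 = +1651.8764 N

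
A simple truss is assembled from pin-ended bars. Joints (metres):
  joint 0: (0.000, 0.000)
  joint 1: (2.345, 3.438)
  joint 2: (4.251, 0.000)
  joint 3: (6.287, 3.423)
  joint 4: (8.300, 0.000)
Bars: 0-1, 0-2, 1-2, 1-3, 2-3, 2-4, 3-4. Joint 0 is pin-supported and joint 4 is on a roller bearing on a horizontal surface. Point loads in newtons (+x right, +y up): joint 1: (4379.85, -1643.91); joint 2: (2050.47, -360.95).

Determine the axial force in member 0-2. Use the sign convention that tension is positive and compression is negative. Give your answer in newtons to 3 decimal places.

N=5 nodes, M=7 members, R=3 reactions → 2N=10, M+R=10
member 0 (0-1): L=4.1616, (cx,cy)=(0.5635,0.8261)
member 1 (0-2): L=4.2510, (cx,cy)=(1.0000,0.0000)
member 2 (1-2): L=3.9310, (cx,cy)=(0.4849,-0.8746)
member 3 (1-3): L=3.9420, (cx,cy)=(1.0000,-0.0038)
member 4 (2-3): L=3.9827, (cx,cy)=(0.5112,0.8595)
member 5 (2-4): L=4.0490, (cx,cy)=(1.0000,0.0000)
member 6 (3-4): L=3.9710, (cx,cy)=(0.5069,-0.8620)
solve A·x = −loads:
  F[0-1] = +555.2050 N (tension)
  F[0-2] = +6117.4698 N (tension)
  F[1-2] = -2391.4271 N (compression)
  F[1-3] = -2907.5011 N (compression)
  F[2-3] = +2853.5014 N (tension)
  F[2-4] = +1448.7538 N (tension)
  F[3-4] = -2857.9474 N (compression)
  Rx@0 = -6430.3200 N
  Ry@0 = -458.6691 N
  Ry@4 = +2463.5291 N

6117.470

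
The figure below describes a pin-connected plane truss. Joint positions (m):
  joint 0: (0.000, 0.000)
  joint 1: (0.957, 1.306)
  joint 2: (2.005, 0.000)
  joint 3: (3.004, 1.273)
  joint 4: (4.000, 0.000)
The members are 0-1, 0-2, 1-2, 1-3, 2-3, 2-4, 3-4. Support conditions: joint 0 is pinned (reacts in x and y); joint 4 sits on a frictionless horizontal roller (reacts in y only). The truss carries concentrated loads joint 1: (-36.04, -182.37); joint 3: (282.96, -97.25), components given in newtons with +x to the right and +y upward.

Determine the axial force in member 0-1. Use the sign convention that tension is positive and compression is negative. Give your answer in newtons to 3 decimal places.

-104.967

N=5 nodes, M=7 members, R=3 reactions → 2N=10, M+R=10
member 0 (0-1): L=1.6191, (cx,cy)=(0.5911,0.8066)
member 1 (0-2): L=2.0050, (cx,cy)=(1.0000,0.0000)
member 2 (1-2): L=1.6745, (cx,cy)=(0.6259,-0.7799)
member 3 (1-3): L=2.0473, (cx,cy)=(0.9999,-0.0161)
member 4 (2-3): L=1.6182, (cx,cy)=(0.6174,0.7867)
member 5 (2-4): L=1.9950, (cx,cy)=(1.0000,0.0000)
member 6 (3-4): L=1.6163, (cx,cy)=(0.6162,-0.7876)
solve A·x = −loads:
  F[0-1] = -104.9666 N (compression)
  F[0-2] = +308.9625 N (tension)
  F[1-2] = -126.3662 N (compression)
  F[1-3] = +53.0919 N (tension)
  F[2-3] = +125.2824 N (tension)
  F[2-4] = +152.5310 N (tension)
  F[3-4] = -247.5316 N (compression)
  Rx@0 = -246.9200 N
  Ry@0 = +84.6683 N
  Ry@4 = +194.9517 N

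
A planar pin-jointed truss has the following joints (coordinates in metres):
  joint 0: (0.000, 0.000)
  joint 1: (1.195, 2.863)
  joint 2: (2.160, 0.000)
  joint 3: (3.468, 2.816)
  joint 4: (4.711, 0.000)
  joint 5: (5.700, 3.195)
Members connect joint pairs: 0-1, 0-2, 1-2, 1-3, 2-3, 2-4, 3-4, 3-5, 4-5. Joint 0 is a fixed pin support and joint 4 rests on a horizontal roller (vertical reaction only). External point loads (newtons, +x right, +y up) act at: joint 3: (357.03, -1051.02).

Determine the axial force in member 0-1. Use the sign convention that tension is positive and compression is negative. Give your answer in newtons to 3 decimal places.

-69.240

N=6 nodes, M=9 members, R=3 reactions → 2N=12, M+R=12
member 0 (0-1): L=3.1024, (cx,cy)=(0.3852,0.9228)
member 1 (0-2): L=2.1600, (cx,cy)=(1.0000,0.0000)
member 2 (1-2): L=3.0213, (cx,cy)=(0.3194,-0.9476)
member 3 (1-3): L=2.2735, (cx,cy)=(0.9998,-0.0207)
member 4 (2-3): L=3.1050, (cx,cy)=(0.4213,0.9069)
member 5 (2-4): L=2.5510, (cx,cy)=(1.0000,0.0000)
member 6 (3-4): L=3.0781, (cx,cy)=(0.4038,-0.9148)
member 7 (3-5): L=2.2639, (cx,cy)=(0.9859,0.1674)
member 8 (4-5): L=3.3446, (cx,cy)=(0.2957,0.9553)
solve A·x = −loads:
  F[0-1] = -69.2402 N (compression)
  F[0-2] = +383.7005 N (tension)
  F[1-2] = +68.4889 N (tension)
  F[1-3] = -48.5564 N (compression)
  F[2-3] = -71.5609 N (compression)
  F[2-4] = +435.7220 N (tension)
  F[3-4] = -1079.0108 N (compression)
  F[3-5] = -0.0000 N (compression)
  F[4-5] = +0.0000 N (tension)
  Rx@0 = -357.0300 N
  Ry@0 = +63.8976 N
  Ry@4 = +987.1224 N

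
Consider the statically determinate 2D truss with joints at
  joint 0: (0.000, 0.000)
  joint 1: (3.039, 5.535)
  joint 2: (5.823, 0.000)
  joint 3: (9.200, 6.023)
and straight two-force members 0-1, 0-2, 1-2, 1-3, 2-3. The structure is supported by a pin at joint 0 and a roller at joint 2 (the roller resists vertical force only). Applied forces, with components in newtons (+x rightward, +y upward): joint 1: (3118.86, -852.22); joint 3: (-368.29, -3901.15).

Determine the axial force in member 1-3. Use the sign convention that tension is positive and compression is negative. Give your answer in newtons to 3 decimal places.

N=4 nodes, M=5 members, R=3 reactions → 2N=8, M+R=8
member 0 (0-1): L=6.3144, (cx,cy)=(0.4813,0.8766)
member 1 (0-2): L=5.8230, (cx,cy)=(1.0000,0.0000)
member 2 (1-2): L=6.1957, (cx,cy)=(0.4493,-0.8934)
member 3 (1-3): L=6.1803, (cx,cy)=(0.9969,0.0790)
member 4 (2-3): L=6.9051, (cx,cy)=(0.4891,0.8723)
solve A·x = −loads:
  F[0-1] = +5063.6805 N (tension)
  F[0-2] = +313.5204 N (tension)
  F[1-2] = -5753.6720 N (compression)
  F[1-3] = +1909.5229 N (tension)
  F[2-3] = -4645.3654 N (compression)
  Rx@0 = -2750.5700 N
  Ry@0 = -4438.6540 N
  Ry@2 = +9192.0240 N

1909.523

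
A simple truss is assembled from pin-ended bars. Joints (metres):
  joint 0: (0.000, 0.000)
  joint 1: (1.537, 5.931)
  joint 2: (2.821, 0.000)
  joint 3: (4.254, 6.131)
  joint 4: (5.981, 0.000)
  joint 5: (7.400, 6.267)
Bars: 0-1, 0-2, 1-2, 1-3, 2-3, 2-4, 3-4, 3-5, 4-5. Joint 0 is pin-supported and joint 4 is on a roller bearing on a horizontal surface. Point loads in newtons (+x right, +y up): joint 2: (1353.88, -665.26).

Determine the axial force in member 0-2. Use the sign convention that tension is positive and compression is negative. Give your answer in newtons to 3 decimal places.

1444.966

N=6 nodes, M=9 members, R=3 reactions → 2N=12, M+R=12
member 0 (0-1): L=6.1269, (cx,cy)=(0.2509,0.9680)
member 1 (0-2): L=2.8210, (cx,cy)=(1.0000,0.0000)
member 2 (1-2): L=6.0684, (cx,cy)=(0.2116,-0.9774)
member 3 (1-3): L=2.7244, (cx,cy)=(0.9973,0.0734)
member 4 (2-3): L=6.2962, (cx,cy)=(0.2276,0.9738)
member 5 (2-4): L=3.1600, (cx,cy)=(1.0000,0.0000)
member 6 (3-4): L=6.3696, (cx,cy)=(0.2711,-0.9625)
member 7 (3-5): L=3.1489, (cx,cy)=(0.9991,0.0432)
member 8 (4-5): L=6.4256, (cx,cy)=(0.2208,0.9753)
solve A·x = −loads:
  F[0-1] = -363.0938 N (compression)
  F[0-2] = +1444.9658 N (tension)
  F[1-2] = +347.2319 N (tension)
  F[1-3] = -165.0012 N (compression)
  F[2-3] = +334.6731 N (tension)
  F[2-4] = +88.3856 N (tension)
  F[3-4] = -325.9875 N (compression)
  F[3-5] = -0.0000 N (compression)
  F[4-5] = -0.0000 N (compression)
  Rx@0 = -1353.8800 N
  Ry@0 = +351.4833 N
  Ry@4 = +313.7767 N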